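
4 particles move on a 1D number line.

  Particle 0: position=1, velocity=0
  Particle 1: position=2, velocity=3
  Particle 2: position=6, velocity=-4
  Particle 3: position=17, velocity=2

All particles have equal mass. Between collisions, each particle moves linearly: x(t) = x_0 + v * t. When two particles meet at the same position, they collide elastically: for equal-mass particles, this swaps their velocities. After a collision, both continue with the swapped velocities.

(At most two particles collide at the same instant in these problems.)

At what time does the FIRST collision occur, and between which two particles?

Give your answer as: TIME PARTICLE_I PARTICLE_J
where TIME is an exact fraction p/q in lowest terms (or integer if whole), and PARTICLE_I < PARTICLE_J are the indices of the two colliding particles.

Pair (0,1): pos 1,2 vel 0,3 -> not approaching (rel speed -3 <= 0)
Pair (1,2): pos 2,6 vel 3,-4 -> gap=4, closing at 7/unit, collide at t=4/7
Pair (2,3): pos 6,17 vel -4,2 -> not approaching (rel speed -6 <= 0)
Earliest collision: t=4/7 between 1 and 2

Answer: 4/7 1 2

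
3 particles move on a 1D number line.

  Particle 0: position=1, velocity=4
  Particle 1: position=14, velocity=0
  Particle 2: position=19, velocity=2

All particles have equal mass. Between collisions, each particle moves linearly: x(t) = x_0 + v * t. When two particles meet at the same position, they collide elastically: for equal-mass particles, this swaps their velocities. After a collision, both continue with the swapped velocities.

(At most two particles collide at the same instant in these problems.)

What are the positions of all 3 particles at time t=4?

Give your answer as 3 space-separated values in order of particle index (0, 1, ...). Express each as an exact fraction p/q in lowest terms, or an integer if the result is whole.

Collision at t=13/4: particles 0 and 1 swap velocities; positions: p0=14 p1=14 p2=51/2; velocities now: v0=0 v1=4 v2=2
Advance to t=4 (no further collisions before then); velocities: v0=0 v1=4 v2=2; positions = 14 17 27

Answer: 14 17 27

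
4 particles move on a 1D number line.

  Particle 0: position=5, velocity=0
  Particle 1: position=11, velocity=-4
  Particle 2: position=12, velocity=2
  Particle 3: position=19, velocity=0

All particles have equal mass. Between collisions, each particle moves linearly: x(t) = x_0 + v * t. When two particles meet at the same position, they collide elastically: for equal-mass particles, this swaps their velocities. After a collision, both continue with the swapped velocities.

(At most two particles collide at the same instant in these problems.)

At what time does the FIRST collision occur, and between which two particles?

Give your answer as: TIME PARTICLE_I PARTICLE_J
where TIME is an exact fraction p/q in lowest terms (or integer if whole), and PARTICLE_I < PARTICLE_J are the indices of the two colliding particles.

Pair (0,1): pos 5,11 vel 0,-4 -> gap=6, closing at 4/unit, collide at t=3/2
Pair (1,2): pos 11,12 vel -4,2 -> not approaching (rel speed -6 <= 0)
Pair (2,3): pos 12,19 vel 2,0 -> gap=7, closing at 2/unit, collide at t=7/2
Earliest collision: t=3/2 between 0 and 1

Answer: 3/2 0 1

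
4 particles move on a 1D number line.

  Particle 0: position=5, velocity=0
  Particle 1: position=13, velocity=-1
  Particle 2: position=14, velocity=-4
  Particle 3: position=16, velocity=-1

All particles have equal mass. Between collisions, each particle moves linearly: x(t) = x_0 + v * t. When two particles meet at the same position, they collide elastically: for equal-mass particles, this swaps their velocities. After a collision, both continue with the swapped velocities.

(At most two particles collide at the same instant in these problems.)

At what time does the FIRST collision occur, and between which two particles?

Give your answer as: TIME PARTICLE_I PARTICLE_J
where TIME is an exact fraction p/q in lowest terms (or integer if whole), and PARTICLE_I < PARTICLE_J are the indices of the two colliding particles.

Answer: 1/3 1 2

Derivation:
Pair (0,1): pos 5,13 vel 0,-1 -> gap=8, closing at 1/unit, collide at t=8
Pair (1,2): pos 13,14 vel -1,-4 -> gap=1, closing at 3/unit, collide at t=1/3
Pair (2,3): pos 14,16 vel -4,-1 -> not approaching (rel speed -3 <= 0)
Earliest collision: t=1/3 between 1 and 2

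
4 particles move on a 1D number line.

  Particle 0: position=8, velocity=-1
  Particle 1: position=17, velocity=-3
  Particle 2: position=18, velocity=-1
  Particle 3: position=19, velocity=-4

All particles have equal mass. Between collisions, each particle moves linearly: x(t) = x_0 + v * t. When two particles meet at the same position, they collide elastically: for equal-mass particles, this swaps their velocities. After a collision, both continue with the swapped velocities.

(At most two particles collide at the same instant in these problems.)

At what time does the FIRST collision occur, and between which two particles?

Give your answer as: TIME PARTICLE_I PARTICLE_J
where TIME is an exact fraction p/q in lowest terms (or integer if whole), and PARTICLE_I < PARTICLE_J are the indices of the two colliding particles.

Pair (0,1): pos 8,17 vel -1,-3 -> gap=9, closing at 2/unit, collide at t=9/2
Pair (1,2): pos 17,18 vel -3,-1 -> not approaching (rel speed -2 <= 0)
Pair (2,3): pos 18,19 vel -1,-4 -> gap=1, closing at 3/unit, collide at t=1/3
Earliest collision: t=1/3 between 2 and 3

Answer: 1/3 2 3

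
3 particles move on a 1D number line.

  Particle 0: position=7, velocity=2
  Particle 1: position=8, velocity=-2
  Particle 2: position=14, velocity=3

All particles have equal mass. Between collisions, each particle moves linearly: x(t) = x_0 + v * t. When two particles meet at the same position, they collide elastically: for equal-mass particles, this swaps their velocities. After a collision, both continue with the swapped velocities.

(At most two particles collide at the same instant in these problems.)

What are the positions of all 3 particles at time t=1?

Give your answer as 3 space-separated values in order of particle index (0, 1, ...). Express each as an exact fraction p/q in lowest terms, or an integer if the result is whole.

Answer: 6 9 17

Derivation:
Collision at t=1/4: particles 0 and 1 swap velocities; positions: p0=15/2 p1=15/2 p2=59/4; velocities now: v0=-2 v1=2 v2=3
Advance to t=1 (no further collisions before then); velocities: v0=-2 v1=2 v2=3; positions = 6 9 17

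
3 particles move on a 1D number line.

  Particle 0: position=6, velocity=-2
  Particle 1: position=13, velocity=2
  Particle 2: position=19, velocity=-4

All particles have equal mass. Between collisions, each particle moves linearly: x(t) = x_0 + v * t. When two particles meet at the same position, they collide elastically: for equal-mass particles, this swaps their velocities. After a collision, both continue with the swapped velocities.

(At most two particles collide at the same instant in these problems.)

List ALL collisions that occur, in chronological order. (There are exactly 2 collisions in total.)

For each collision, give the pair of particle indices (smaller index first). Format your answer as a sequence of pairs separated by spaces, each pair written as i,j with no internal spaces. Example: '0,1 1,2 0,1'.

Answer: 1,2 0,1

Derivation:
Collision at t=1: particles 1 and 2 swap velocities; positions: p0=4 p1=15 p2=15; velocities now: v0=-2 v1=-4 v2=2
Collision at t=13/2: particles 0 and 1 swap velocities; positions: p0=-7 p1=-7 p2=26; velocities now: v0=-4 v1=-2 v2=2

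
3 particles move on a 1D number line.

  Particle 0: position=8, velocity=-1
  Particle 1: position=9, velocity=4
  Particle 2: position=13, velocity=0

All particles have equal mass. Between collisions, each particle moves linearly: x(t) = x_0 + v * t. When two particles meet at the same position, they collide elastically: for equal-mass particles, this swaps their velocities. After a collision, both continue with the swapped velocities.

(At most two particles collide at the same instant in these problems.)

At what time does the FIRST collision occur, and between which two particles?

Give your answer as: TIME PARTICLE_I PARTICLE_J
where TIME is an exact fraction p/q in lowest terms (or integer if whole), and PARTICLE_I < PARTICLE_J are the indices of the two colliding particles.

Pair (0,1): pos 8,9 vel -1,4 -> not approaching (rel speed -5 <= 0)
Pair (1,2): pos 9,13 vel 4,0 -> gap=4, closing at 4/unit, collide at t=1
Earliest collision: t=1 between 1 and 2

Answer: 1 1 2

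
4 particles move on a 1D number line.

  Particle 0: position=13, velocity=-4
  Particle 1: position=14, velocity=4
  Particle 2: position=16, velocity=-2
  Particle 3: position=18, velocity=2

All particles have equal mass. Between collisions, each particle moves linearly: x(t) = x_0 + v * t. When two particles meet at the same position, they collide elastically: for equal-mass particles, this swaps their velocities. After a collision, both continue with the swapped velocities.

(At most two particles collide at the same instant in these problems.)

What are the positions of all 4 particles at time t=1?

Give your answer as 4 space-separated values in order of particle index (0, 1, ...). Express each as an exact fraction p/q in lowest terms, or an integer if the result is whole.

Answer: 9 14 18 20

Derivation:
Collision at t=1/3: particles 1 and 2 swap velocities; positions: p0=35/3 p1=46/3 p2=46/3 p3=56/3; velocities now: v0=-4 v1=-2 v2=4 v3=2
Advance to t=1 (no further collisions before then); velocities: v0=-4 v1=-2 v2=4 v3=2; positions = 9 14 18 20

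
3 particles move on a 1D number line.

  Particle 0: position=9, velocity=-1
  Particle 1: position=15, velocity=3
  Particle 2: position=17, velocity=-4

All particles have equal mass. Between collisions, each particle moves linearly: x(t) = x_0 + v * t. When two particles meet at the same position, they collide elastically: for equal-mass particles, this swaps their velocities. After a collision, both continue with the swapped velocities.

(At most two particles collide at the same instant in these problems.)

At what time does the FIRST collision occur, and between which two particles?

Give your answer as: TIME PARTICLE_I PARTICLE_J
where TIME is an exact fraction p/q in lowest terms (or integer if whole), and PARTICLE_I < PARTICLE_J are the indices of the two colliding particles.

Pair (0,1): pos 9,15 vel -1,3 -> not approaching (rel speed -4 <= 0)
Pair (1,2): pos 15,17 vel 3,-4 -> gap=2, closing at 7/unit, collide at t=2/7
Earliest collision: t=2/7 between 1 and 2

Answer: 2/7 1 2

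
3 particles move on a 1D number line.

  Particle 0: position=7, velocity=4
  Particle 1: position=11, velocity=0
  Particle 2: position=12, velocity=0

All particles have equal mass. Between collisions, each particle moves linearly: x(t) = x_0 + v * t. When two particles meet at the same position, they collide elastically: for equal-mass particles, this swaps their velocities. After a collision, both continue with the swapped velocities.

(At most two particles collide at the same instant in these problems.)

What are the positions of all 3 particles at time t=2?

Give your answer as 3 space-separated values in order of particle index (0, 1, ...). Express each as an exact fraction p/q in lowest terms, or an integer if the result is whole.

Answer: 11 12 15

Derivation:
Collision at t=1: particles 0 and 1 swap velocities; positions: p0=11 p1=11 p2=12; velocities now: v0=0 v1=4 v2=0
Collision at t=5/4: particles 1 and 2 swap velocities; positions: p0=11 p1=12 p2=12; velocities now: v0=0 v1=0 v2=4
Advance to t=2 (no further collisions before then); velocities: v0=0 v1=0 v2=4; positions = 11 12 15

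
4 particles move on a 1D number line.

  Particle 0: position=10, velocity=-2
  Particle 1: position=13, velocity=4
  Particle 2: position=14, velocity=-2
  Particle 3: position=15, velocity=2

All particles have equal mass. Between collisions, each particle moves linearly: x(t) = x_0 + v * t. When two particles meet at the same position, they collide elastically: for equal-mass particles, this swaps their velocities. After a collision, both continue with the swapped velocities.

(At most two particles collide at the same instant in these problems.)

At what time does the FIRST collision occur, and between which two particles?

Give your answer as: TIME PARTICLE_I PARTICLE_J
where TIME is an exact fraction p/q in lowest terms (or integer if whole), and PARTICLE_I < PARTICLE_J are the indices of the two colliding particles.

Answer: 1/6 1 2

Derivation:
Pair (0,1): pos 10,13 vel -2,4 -> not approaching (rel speed -6 <= 0)
Pair (1,2): pos 13,14 vel 4,-2 -> gap=1, closing at 6/unit, collide at t=1/6
Pair (2,3): pos 14,15 vel -2,2 -> not approaching (rel speed -4 <= 0)
Earliest collision: t=1/6 between 1 and 2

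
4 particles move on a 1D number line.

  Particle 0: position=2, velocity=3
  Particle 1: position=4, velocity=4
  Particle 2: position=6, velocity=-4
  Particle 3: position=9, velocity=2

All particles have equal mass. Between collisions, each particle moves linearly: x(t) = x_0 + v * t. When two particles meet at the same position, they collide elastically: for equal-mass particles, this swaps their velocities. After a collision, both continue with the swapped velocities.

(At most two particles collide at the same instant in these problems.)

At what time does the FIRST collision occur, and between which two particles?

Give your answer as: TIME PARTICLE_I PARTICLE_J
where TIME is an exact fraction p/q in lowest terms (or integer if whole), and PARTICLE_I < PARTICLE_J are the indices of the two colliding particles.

Pair (0,1): pos 2,4 vel 3,4 -> not approaching (rel speed -1 <= 0)
Pair (1,2): pos 4,6 vel 4,-4 -> gap=2, closing at 8/unit, collide at t=1/4
Pair (2,3): pos 6,9 vel -4,2 -> not approaching (rel speed -6 <= 0)
Earliest collision: t=1/4 between 1 and 2

Answer: 1/4 1 2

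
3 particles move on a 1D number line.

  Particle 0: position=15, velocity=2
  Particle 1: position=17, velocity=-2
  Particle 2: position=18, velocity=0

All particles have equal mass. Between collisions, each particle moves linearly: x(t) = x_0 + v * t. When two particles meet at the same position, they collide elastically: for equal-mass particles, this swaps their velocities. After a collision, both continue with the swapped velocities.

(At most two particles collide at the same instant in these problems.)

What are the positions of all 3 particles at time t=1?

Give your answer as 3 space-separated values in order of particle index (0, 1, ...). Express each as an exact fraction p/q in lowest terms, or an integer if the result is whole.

Collision at t=1/2: particles 0 and 1 swap velocities; positions: p0=16 p1=16 p2=18; velocities now: v0=-2 v1=2 v2=0
Advance to t=1 (no further collisions before then); velocities: v0=-2 v1=2 v2=0; positions = 15 17 18

Answer: 15 17 18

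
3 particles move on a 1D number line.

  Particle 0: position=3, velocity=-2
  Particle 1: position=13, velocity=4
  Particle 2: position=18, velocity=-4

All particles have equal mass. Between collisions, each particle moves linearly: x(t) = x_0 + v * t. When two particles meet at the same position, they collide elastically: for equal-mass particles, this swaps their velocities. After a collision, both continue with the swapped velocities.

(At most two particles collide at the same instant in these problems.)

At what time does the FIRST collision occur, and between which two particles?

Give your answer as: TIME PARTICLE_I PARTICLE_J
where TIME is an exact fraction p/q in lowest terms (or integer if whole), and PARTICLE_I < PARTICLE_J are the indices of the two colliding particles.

Pair (0,1): pos 3,13 vel -2,4 -> not approaching (rel speed -6 <= 0)
Pair (1,2): pos 13,18 vel 4,-4 -> gap=5, closing at 8/unit, collide at t=5/8
Earliest collision: t=5/8 between 1 and 2

Answer: 5/8 1 2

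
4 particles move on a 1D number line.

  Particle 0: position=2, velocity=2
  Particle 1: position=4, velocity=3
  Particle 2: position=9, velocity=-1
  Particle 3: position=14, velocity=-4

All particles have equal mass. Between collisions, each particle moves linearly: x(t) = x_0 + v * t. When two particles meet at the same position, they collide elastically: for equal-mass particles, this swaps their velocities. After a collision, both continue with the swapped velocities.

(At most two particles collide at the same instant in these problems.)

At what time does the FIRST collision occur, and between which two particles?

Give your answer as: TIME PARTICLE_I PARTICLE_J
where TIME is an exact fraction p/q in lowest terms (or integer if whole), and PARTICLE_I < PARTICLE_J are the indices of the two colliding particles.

Pair (0,1): pos 2,4 vel 2,3 -> not approaching (rel speed -1 <= 0)
Pair (1,2): pos 4,9 vel 3,-1 -> gap=5, closing at 4/unit, collide at t=5/4
Pair (2,3): pos 9,14 vel -1,-4 -> gap=5, closing at 3/unit, collide at t=5/3
Earliest collision: t=5/4 between 1 and 2

Answer: 5/4 1 2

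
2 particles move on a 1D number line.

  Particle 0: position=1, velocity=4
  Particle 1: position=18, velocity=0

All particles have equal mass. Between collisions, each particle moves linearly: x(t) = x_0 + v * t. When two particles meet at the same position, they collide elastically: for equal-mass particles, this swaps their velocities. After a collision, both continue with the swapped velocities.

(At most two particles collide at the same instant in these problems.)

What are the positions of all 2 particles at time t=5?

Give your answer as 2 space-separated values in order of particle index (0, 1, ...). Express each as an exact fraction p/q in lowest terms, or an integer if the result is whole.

Collision at t=17/4: particles 0 and 1 swap velocities; positions: p0=18 p1=18; velocities now: v0=0 v1=4
Advance to t=5 (no further collisions before then); velocities: v0=0 v1=4; positions = 18 21

Answer: 18 21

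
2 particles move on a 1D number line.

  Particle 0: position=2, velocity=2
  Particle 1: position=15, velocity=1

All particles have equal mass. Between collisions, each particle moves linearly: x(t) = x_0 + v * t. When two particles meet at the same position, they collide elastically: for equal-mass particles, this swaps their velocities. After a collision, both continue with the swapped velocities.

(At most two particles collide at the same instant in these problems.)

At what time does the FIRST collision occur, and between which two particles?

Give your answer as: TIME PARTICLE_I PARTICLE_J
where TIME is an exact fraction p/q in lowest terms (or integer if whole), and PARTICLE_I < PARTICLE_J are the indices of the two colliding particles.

Answer: 13 0 1

Derivation:
Pair (0,1): pos 2,15 vel 2,1 -> gap=13, closing at 1/unit, collide at t=13
Earliest collision: t=13 between 0 and 1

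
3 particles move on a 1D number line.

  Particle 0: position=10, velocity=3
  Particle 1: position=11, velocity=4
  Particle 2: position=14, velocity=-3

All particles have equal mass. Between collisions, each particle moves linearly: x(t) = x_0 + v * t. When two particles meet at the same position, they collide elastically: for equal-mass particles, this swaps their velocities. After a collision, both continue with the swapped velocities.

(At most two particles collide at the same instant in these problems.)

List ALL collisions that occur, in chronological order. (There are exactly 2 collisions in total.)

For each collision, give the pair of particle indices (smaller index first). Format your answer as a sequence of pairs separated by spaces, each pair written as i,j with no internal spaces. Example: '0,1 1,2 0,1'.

Collision at t=3/7: particles 1 and 2 swap velocities; positions: p0=79/7 p1=89/7 p2=89/7; velocities now: v0=3 v1=-3 v2=4
Collision at t=2/3: particles 0 and 1 swap velocities; positions: p0=12 p1=12 p2=41/3; velocities now: v0=-3 v1=3 v2=4

Answer: 1,2 0,1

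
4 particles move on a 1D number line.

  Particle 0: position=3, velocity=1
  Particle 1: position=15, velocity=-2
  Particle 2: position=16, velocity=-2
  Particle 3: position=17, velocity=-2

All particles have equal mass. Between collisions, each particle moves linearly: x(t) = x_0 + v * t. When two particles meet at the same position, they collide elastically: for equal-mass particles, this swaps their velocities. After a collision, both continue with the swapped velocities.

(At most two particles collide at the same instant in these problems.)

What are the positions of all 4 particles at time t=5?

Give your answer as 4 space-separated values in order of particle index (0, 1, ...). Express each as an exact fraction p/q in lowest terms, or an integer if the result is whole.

Collision at t=4: particles 0 and 1 swap velocities; positions: p0=7 p1=7 p2=8 p3=9; velocities now: v0=-2 v1=1 v2=-2 v3=-2
Collision at t=13/3: particles 1 and 2 swap velocities; positions: p0=19/3 p1=22/3 p2=22/3 p3=25/3; velocities now: v0=-2 v1=-2 v2=1 v3=-2
Collision at t=14/3: particles 2 and 3 swap velocities; positions: p0=17/3 p1=20/3 p2=23/3 p3=23/3; velocities now: v0=-2 v1=-2 v2=-2 v3=1
Advance to t=5 (no further collisions before then); velocities: v0=-2 v1=-2 v2=-2 v3=1; positions = 5 6 7 8

Answer: 5 6 7 8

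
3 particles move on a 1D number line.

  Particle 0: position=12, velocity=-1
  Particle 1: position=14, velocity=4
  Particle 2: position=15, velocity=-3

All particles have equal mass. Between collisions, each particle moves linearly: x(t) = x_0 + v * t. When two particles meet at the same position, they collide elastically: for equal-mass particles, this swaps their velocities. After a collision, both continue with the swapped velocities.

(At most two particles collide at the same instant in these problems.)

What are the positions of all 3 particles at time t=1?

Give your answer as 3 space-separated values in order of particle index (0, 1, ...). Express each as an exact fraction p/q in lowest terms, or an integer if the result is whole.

Answer: 11 12 18

Derivation:
Collision at t=1/7: particles 1 and 2 swap velocities; positions: p0=83/7 p1=102/7 p2=102/7; velocities now: v0=-1 v1=-3 v2=4
Advance to t=1 (no further collisions before then); velocities: v0=-1 v1=-3 v2=4; positions = 11 12 18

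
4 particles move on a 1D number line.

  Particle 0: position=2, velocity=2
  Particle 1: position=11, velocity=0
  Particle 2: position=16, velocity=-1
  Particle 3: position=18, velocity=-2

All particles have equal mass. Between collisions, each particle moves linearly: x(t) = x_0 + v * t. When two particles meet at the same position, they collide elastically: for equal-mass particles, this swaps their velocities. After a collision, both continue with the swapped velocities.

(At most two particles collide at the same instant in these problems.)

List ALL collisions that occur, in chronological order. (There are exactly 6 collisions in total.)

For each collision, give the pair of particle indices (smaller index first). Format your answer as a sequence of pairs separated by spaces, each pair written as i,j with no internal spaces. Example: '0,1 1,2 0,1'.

Collision at t=2: particles 2 and 3 swap velocities; positions: p0=6 p1=11 p2=14 p3=14; velocities now: v0=2 v1=0 v2=-2 v3=-1
Collision at t=7/2: particles 1 and 2 swap velocities; positions: p0=9 p1=11 p2=11 p3=25/2; velocities now: v0=2 v1=-2 v2=0 v3=-1
Collision at t=4: particles 0 and 1 swap velocities; positions: p0=10 p1=10 p2=11 p3=12; velocities now: v0=-2 v1=2 v2=0 v3=-1
Collision at t=9/2: particles 1 and 2 swap velocities; positions: p0=9 p1=11 p2=11 p3=23/2; velocities now: v0=-2 v1=0 v2=2 v3=-1
Collision at t=14/3: particles 2 and 3 swap velocities; positions: p0=26/3 p1=11 p2=34/3 p3=34/3; velocities now: v0=-2 v1=0 v2=-1 v3=2
Collision at t=5: particles 1 and 2 swap velocities; positions: p0=8 p1=11 p2=11 p3=12; velocities now: v0=-2 v1=-1 v2=0 v3=2

Answer: 2,3 1,2 0,1 1,2 2,3 1,2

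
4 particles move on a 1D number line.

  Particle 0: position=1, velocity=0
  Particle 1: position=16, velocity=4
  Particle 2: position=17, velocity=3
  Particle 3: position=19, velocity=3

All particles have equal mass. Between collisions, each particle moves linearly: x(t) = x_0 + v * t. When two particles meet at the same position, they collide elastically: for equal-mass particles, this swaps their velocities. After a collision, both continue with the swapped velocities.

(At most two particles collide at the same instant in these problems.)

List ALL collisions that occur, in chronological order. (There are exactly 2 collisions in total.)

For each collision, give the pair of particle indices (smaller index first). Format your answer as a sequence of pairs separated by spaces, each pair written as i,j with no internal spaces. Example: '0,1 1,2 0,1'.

Answer: 1,2 2,3

Derivation:
Collision at t=1: particles 1 and 2 swap velocities; positions: p0=1 p1=20 p2=20 p3=22; velocities now: v0=0 v1=3 v2=4 v3=3
Collision at t=3: particles 2 and 3 swap velocities; positions: p0=1 p1=26 p2=28 p3=28; velocities now: v0=0 v1=3 v2=3 v3=4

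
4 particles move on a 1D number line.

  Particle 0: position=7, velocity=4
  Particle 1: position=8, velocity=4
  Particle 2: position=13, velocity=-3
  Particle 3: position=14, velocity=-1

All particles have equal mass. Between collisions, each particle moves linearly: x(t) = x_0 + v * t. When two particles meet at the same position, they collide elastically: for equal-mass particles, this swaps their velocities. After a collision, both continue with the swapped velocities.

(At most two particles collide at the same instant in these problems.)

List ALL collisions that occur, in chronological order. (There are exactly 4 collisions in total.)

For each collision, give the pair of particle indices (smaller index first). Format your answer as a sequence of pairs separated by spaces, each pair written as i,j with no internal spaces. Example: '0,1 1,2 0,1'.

Answer: 1,2 0,1 2,3 1,2

Derivation:
Collision at t=5/7: particles 1 and 2 swap velocities; positions: p0=69/7 p1=76/7 p2=76/7 p3=93/7; velocities now: v0=4 v1=-3 v2=4 v3=-1
Collision at t=6/7: particles 0 and 1 swap velocities; positions: p0=73/7 p1=73/7 p2=80/7 p3=92/7; velocities now: v0=-3 v1=4 v2=4 v3=-1
Collision at t=6/5: particles 2 and 3 swap velocities; positions: p0=47/5 p1=59/5 p2=64/5 p3=64/5; velocities now: v0=-3 v1=4 v2=-1 v3=4
Collision at t=7/5: particles 1 and 2 swap velocities; positions: p0=44/5 p1=63/5 p2=63/5 p3=68/5; velocities now: v0=-3 v1=-1 v2=4 v3=4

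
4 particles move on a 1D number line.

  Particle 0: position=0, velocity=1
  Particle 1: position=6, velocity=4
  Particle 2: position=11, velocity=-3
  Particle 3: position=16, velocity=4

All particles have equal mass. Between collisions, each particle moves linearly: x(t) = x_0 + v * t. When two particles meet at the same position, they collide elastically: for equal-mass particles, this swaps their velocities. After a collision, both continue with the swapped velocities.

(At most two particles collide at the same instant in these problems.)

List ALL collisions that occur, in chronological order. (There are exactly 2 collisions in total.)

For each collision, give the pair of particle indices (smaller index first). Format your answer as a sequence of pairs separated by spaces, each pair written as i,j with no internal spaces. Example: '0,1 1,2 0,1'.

Answer: 1,2 0,1

Derivation:
Collision at t=5/7: particles 1 and 2 swap velocities; positions: p0=5/7 p1=62/7 p2=62/7 p3=132/7; velocities now: v0=1 v1=-3 v2=4 v3=4
Collision at t=11/4: particles 0 and 1 swap velocities; positions: p0=11/4 p1=11/4 p2=17 p3=27; velocities now: v0=-3 v1=1 v2=4 v3=4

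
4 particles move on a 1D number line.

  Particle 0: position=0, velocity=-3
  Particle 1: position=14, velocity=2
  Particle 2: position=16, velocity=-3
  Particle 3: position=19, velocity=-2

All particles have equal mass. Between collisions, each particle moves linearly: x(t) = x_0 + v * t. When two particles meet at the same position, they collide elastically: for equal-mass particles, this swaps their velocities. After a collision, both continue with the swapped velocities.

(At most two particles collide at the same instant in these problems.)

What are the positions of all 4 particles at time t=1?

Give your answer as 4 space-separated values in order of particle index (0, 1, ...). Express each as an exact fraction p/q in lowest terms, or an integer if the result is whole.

Answer: -3 13 16 17

Derivation:
Collision at t=2/5: particles 1 and 2 swap velocities; positions: p0=-6/5 p1=74/5 p2=74/5 p3=91/5; velocities now: v0=-3 v1=-3 v2=2 v3=-2
Advance to t=1 (no further collisions before then); velocities: v0=-3 v1=-3 v2=2 v3=-2; positions = -3 13 16 17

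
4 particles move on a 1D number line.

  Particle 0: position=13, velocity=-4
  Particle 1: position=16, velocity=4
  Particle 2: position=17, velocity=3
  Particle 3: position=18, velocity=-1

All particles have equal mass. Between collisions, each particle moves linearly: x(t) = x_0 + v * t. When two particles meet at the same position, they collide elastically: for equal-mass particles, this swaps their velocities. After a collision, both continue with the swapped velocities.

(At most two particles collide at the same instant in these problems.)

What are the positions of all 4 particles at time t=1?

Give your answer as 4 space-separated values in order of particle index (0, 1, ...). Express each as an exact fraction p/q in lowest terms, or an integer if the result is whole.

Answer: 9 17 20 20

Derivation:
Collision at t=1/4: particles 2 and 3 swap velocities; positions: p0=12 p1=17 p2=71/4 p3=71/4; velocities now: v0=-4 v1=4 v2=-1 v3=3
Collision at t=2/5: particles 1 and 2 swap velocities; positions: p0=57/5 p1=88/5 p2=88/5 p3=91/5; velocities now: v0=-4 v1=-1 v2=4 v3=3
Collision at t=1: particles 2 and 3 swap velocities; positions: p0=9 p1=17 p2=20 p3=20; velocities now: v0=-4 v1=-1 v2=3 v3=4
Advance to t=1 (no further collisions before then); velocities: v0=-4 v1=-1 v2=3 v3=4; positions = 9 17 20 20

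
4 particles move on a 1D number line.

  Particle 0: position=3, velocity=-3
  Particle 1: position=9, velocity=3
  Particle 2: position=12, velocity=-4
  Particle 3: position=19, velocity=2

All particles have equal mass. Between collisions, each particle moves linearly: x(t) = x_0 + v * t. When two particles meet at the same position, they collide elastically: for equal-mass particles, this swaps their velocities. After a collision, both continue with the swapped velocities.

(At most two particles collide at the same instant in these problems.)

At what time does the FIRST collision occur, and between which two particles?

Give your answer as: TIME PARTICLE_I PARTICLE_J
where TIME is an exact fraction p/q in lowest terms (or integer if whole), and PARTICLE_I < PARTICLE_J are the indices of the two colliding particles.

Pair (0,1): pos 3,9 vel -3,3 -> not approaching (rel speed -6 <= 0)
Pair (1,2): pos 9,12 vel 3,-4 -> gap=3, closing at 7/unit, collide at t=3/7
Pair (2,3): pos 12,19 vel -4,2 -> not approaching (rel speed -6 <= 0)
Earliest collision: t=3/7 between 1 and 2

Answer: 3/7 1 2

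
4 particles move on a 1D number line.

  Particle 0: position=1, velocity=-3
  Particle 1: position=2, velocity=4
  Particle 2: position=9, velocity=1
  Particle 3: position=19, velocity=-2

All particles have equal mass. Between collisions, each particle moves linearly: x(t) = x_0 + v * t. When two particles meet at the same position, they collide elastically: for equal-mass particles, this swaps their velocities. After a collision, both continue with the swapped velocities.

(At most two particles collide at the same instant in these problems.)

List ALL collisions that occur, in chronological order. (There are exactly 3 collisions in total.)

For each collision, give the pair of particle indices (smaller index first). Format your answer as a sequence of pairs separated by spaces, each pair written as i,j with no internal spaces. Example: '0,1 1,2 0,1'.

Answer: 1,2 2,3 1,2

Derivation:
Collision at t=7/3: particles 1 and 2 swap velocities; positions: p0=-6 p1=34/3 p2=34/3 p3=43/3; velocities now: v0=-3 v1=1 v2=4 v3=-2
Collision at t=17/6: particles 2 and 3 swap velocities; positions: p0=-15/2 p1=71/6 p2=40/3 p3=40/3; velocities now: v0=-3 v1=1 v2=-2 v3=4
Collision at t=10/3: particles 1 and 2 swap velocities; positions: p0=-9 p1=37/3 p2=37/3 p3=46/3; velocities now: v0=-3 v1=-2 v2=1 v3=4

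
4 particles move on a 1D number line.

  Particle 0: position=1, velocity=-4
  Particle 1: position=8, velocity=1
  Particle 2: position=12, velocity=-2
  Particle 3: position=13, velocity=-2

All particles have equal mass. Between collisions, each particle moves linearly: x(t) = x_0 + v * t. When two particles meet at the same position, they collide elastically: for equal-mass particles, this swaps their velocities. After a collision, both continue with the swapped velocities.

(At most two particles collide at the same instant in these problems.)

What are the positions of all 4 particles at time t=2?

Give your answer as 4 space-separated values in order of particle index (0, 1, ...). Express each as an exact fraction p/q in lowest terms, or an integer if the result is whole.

Answer: -7 8 9 10

Derivation:
Collision at t=4/3: particles 1 and 2 swap velocities; positions: p0=-13/3 p1=28/3 p2=28/3 p3=31/3; velocities now: v0=-4 v1=-2 v2=1 v3=-2
Collision at t=5/3: particles 2 and 3 swap velocities; positions: p0=-17/3 p1=26/3 p2=29/3 p3=29/3; velocities now: v0=-4 v1=-2 v2=-2 v3=1
Advance to t=2 (no further collisions before then); velocities: v0=-4 v1=-2 v2=-2 v3=1; positions = -7 8 9 10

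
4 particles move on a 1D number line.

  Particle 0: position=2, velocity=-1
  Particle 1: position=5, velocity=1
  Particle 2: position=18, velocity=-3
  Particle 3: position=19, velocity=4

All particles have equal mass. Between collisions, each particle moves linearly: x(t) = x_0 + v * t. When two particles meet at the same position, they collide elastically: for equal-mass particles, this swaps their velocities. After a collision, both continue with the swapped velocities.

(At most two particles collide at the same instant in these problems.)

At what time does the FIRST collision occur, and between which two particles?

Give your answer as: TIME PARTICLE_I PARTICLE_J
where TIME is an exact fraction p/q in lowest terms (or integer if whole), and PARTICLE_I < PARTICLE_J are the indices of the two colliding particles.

Answer: 13/4 1 2

Derivation:
Pair (0,1): pos 2,5 vel -1,1 -> not approaching (rel speed -2 <= 0)
Pair (1,2): pos 5,18 vel 1,-3 -> gap=13, closing at 4/unit, collide at t=13/4
Pair (2,3): pos 18,19 vel -3,4 -> not approaching (rel speed -7 <= 0)
Earliest collision: t=13/4 between 1 and 2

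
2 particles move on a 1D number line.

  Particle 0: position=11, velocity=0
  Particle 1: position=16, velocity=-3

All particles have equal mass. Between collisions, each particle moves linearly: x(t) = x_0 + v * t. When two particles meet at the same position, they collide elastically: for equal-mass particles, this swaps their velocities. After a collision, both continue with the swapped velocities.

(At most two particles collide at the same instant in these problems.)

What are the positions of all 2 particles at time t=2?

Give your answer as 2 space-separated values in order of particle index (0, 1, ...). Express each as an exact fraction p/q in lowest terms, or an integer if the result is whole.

Answer: 10 11

Derivation:
Collision at t=5/3: particles 0 and 1 swap velocities; positions: p0=11 p1=11; velocities now: v0=-3 v1=0
Advance to t=2 (no further collisions before then); velocities: v0=-3 v1=0; positions = 10 11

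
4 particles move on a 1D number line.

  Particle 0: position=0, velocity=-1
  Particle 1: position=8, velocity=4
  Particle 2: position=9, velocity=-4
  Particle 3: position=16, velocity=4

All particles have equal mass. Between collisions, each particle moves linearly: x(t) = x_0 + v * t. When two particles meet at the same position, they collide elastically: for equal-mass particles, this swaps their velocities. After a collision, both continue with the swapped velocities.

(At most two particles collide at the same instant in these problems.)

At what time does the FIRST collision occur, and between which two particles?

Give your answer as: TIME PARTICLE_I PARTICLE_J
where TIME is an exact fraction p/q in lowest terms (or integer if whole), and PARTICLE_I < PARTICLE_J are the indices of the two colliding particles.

Pair (0,1): pos 0,8 vel -1,4 -> not approaching (rel speed -5 <= 0)
Pair (1,2): pos 8,9 vel 4,-4 -> gap=1, closing at 8/unit, collide at t=1/8
Pair (2,3): pos 9,16 vel -4,4 -> not approaching (rel speed -8 <= 0)
Earliest collision: t=1/8 between 1 and 2

Answer: 1/8 1 2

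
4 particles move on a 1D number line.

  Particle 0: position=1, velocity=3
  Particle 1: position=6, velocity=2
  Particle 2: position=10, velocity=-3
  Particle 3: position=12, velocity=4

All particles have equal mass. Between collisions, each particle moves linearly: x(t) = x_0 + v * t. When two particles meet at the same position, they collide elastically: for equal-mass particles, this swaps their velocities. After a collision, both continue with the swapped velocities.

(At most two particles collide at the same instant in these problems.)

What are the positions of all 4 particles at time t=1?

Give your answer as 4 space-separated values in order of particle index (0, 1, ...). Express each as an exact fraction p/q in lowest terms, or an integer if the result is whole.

Answer: 4 7 8 16

Derivation:
Collision at t=4/5: particles 1 and 2 swap velocities; positions: p0=17/5 p1=38/5 p2=38/5 p3=76/5; velocities now: v0=3 v1=-3 v2=2 v3=4
Advance to t=1 (no further collisions before then); velocities: v0=3 v1=-3 v2=2 v3=4; positions = 4 7 8 16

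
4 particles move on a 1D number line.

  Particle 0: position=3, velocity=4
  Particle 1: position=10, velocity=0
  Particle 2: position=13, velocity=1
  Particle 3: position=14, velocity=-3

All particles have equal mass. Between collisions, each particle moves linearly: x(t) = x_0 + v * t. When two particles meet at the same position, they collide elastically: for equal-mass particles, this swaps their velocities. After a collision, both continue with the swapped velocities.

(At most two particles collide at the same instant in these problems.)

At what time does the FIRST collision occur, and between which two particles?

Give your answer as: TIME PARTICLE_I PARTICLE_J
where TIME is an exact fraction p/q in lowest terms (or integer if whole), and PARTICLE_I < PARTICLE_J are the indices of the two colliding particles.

Pair (0,1): pos 3,10 vel 4,0 -> gap=7, closing at 4/unit, collide at t=7/4
Pair (1,2): pos 10,13 vel 0,1 -> not approaching (rel speed -1 <= 0)
Pair (2,3): pos 13,14 vel 1,-3 -> gap=1, closing at 4/unit, collide at t=1/4
Earliest collision: t=1/4 between 2 and 3

Answer: 1/4 2 3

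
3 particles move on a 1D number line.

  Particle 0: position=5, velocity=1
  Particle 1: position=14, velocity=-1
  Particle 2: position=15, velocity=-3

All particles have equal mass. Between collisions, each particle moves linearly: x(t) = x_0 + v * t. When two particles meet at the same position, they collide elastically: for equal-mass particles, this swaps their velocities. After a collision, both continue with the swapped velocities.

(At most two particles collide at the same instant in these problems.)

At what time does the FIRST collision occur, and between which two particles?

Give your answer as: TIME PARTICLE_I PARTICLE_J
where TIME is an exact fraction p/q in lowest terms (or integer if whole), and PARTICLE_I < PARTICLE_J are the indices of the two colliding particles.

Answer: 1/2 1 2

Derivation:
Pair (0,1): pos 5,14 vel 1,-1 -> gap=9, closing at 2/unit, collide at t=9/2
Pair (1,2): pos 14,15 vel -1,-3 -> gap=1, closing at 2/unit, collide at t=1/2
Earliest collision: t=1/2 between 1 and 2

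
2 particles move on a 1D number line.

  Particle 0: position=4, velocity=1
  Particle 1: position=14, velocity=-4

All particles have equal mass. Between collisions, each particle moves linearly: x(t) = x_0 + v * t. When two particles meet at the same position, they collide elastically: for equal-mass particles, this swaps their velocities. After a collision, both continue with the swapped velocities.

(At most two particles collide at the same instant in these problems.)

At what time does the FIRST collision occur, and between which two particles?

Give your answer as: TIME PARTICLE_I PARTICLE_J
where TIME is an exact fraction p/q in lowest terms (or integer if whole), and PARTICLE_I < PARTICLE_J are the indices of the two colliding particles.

Answer: 2 0 1

Derivation:
Pair (0,1): pos 4,14 vel 1,-4 -> gap=10, closing at 5/unit, collide at t=2
Earliest collision: t=2 between 0 and 1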